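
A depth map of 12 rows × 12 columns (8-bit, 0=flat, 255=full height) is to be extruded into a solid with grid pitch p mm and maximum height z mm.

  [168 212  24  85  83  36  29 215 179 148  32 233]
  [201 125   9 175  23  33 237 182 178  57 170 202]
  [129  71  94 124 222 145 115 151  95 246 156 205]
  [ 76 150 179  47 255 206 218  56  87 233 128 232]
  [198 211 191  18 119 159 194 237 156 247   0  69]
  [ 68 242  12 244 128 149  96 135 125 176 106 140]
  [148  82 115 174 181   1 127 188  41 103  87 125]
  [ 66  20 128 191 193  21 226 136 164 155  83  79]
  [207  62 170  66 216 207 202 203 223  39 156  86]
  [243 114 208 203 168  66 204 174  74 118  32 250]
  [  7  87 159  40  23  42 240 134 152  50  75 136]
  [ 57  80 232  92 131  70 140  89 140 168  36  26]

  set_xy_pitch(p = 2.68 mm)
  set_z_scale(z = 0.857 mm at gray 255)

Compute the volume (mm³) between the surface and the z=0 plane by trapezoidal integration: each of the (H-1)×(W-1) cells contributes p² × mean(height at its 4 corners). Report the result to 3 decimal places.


height_mm = gray/255 × 0.857; cell vol = 2.68² × mean(4 corners)
unit = 2.68² × 0.857 / (4×255) = 0.00603462 mm³ per gray-sum
row 0: Σ corner-gray over 11 cells = 5268  → 31.7904
row 1: Σ corner-gray over 11 cells = 5953  → 35.9241
row 2: Σ corner-gray over 11 cells = 6598  → 39.8165
row 3: Σ corner-gray over 11 cells = 6757  → 40.7760
row 4: Σ corner-gray over 11 cells = 6365  → 38.4104
row 5: Σ corner-gray over 11 cells = 5505  → 33.2206
row 6: Σ corner-gray over 11 cells = 5250  → 31.6818
row 7: Σ corner-gray over 11 cells = 6160  → 37.1733
row 8: Σ corner-gray over 11 cells = 6596  → 39.8044
row 9: Σ corner-gray over 11 cells = 5362  → 32.3577
row 10: Σ corner-gray over 11 cells = 4586  → 27.6748
Σ rows: total corner-gray = 64400  → 388.6298 mm³

388.630


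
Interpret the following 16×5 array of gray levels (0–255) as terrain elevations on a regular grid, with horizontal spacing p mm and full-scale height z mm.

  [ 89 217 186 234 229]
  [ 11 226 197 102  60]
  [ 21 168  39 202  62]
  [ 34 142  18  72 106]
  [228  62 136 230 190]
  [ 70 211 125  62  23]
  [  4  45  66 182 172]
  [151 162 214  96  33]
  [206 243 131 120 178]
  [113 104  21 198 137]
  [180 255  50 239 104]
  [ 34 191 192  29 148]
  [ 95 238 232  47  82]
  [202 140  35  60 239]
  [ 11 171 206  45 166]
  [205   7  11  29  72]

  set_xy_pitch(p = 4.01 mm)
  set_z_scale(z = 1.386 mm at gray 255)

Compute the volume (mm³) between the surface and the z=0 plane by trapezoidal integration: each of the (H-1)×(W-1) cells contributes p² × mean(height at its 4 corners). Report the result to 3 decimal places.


height_mm = gray/255 × 1.386; cell vol = 4.01² × mean(4 corners)
unit = 4.01² × 1.386 / (4×255) = 0.02185 mm³ per gray-sum
row 0: Σ corner-gray over 4 cells = 2713  → 59.2791
row 1: Σ corner-gray over 4 cells = 2022  → 44.1807
row 2: Σ corner-gray over 4 cells = 1505  → 32.8843
row 3: Σ corner-gray over 4 cells = 1878  → 41.0343
row 4: Σ corner-gray over 4 cells = 2163  → 47.2616
row 5: Σ corner-gray over 4 cells = 1651  → 36.0744
row 6: Σ corner-gray over 4 cells = 1890  → 41.2965
row 7: Σ corner-gray over 4 cells = 2500  → 54.6250
row 8: Σ corner-gray over 4 cells = 2268  → 49.5558
row 9: Σ corner-gray over 4 cells = 2268  → 49.5558
row 10: Σ corner-gray over 4 cells = 2378  → 51.9593
row 11: Σ corner-gray over 4 cells = 2217  → 48.4415
row 12: Σ corner-gray over 4 cells = 2122  → 46.3657
row 13: Σ corner-gray over 4 cells = 1932  → 42.2142
row 14: Σ corner-gray over 4 cells = 1392  → 30.4152
Σ rows: total corner-gray = 30899  → 675.1437 mm³

675.144


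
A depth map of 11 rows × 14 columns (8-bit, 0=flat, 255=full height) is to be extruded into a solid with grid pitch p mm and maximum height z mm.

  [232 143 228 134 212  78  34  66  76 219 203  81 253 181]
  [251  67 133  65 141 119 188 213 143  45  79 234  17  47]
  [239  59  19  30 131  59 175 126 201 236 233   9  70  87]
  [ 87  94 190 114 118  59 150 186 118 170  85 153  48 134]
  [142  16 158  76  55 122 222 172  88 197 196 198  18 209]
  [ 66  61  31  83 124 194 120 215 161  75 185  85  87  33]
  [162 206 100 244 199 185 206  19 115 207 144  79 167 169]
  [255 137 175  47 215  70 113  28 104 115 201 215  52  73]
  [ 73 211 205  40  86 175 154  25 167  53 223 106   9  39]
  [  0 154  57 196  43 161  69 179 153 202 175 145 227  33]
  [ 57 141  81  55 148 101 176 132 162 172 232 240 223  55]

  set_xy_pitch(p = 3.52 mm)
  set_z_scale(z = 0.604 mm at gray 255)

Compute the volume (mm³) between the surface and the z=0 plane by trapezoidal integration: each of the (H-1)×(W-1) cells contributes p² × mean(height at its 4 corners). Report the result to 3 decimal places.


491.576

height_mm = gray/255 × 0.604; cell vol = 3.52² × mean(4 corners)
unit = 3.52² × 0.604 / (4×255) = 0.00733706 mm³ per gray-sum
row 0: Σ corner-gray over 13 cells = 7053  → 51.7483
row 1: Σ corner-gray over 13 cells = 6208  → 45.5485
row 2: Σ corner-gray over 13 cells = 6213  → 45.5852
row 3: Σ corner-gray over 13 cells = 6578  → 48.2632
row 4: Σ corner-gray over 13 cells = 6328  → 46.4289
row 5: Σ corner-gray over 13 cells = 7014  → 51.4621
row 6: Σ corner-gray over 13 cells = 7345  → 53.8907
row 7: Σ corner-gray over 13 cells = 6292  → 46.1648
row 8: Σ corner-gray over 13 cells = 6575  → 48.2412
row 9: Σ corner-gray over 13 cells = 7393  → 54.2429
Σ rows: total corner-gray = 66999  → 491.5757 mm³


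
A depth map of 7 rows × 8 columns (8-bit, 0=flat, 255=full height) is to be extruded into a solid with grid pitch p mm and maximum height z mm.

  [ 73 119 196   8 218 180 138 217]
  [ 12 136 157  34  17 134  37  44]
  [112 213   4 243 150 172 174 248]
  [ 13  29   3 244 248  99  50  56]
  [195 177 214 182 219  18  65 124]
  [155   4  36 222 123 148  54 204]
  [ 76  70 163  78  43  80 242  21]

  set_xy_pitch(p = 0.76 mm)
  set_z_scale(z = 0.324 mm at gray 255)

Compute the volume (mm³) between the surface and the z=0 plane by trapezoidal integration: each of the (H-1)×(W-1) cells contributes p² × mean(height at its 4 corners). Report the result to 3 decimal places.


3.707

height_mm = gray/255 × 0.324; cell vol = 0.76² × mean(4 corners)
unit = 0.76² × 0.324 / (4×255) = 0.000183473 mm³ per gray-sum
row 0: Σ corner-gray over 7 cells = 3094  → 0.5677
row 1: Σ corner-gray over 7 cells = 3358  → 0.6161
row 2: Σ corner-gray over 7 cells = 3687  → 0.6765
row 3: Σ corner-gray over 7 cells = 3484  → 0.6392
row 4: Σ corner-gray over 7 cells = 3602  → 0.6609
row 5: Σ corner-gray over 7 cells = 2982  → 0.5471
Σ rows: total corner-gray = 20207  → 3.7074 mm³


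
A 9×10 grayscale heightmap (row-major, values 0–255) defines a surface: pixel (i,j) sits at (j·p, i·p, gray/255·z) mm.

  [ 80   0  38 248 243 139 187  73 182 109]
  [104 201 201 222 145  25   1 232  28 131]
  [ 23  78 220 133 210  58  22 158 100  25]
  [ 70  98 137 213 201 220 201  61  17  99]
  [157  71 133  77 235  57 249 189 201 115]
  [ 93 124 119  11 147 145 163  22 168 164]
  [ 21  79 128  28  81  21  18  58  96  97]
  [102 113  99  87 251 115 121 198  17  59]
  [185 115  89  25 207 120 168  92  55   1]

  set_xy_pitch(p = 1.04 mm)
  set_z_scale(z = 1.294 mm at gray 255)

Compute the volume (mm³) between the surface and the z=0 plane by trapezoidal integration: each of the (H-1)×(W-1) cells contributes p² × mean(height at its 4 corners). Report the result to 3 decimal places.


46.748

height_mm = gray/255 × 1.294; cell vol = 1.04² × mean(4 corners)
unit = 1.04² × 1.294 / (4×255) = 0.00137215 mm³ per gray-sum
row 0: Σ corner-gray over 9 cells = 4754  → 6.5232
row 1: Σ corner-gray over 9 cells = 4351  → 5.9702
row 2: Σ corner-gray over 9 cells = 4471  → 6.1349
row 3: Σ corner-gray over 9 cells = 5161  → 7.0817
row 4: Σ corner-gray over 9 cells = 4751  → 6.5191
row 5: Σ corner-gray over 9 cells = 3191  → 4.3785
row 6: Σ corner-gray over 9 cells = 3299  → 4.5267
row 7: Σ corner-gray over 9 cells = 4091  → 5.6135
Σ rows: total corner-gray = 34069  → 46.7477 mm³


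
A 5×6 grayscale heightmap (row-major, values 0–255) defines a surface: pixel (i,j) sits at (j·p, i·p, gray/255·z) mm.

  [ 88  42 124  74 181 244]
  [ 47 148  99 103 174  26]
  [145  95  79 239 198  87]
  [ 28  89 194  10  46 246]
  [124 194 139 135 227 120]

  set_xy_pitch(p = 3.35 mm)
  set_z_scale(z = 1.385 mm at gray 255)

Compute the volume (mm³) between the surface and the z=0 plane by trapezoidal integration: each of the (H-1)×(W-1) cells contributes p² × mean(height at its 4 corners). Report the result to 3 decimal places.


height_mm = gray/255 × 1.385; cell vol = 3.35² × mean(4 corners)
unit = 3.35² × 1.385 / (4×255) = 0.0152384 mm³ per gray-sum
row 0: Σ corner-gray over 5 cells = 2295  → 34.9721
row 1: Σ corner-gray over 5 cells = 2575  → 39.2389
row 2: Σ corner-gray over 5 cells = 2406  → 36.6636
row 3: Σ corner-gray over 5 cells = 2586  → 39.4065
Σ rows: total corner-gray = 9862  → 150.2810 mm³

150.281


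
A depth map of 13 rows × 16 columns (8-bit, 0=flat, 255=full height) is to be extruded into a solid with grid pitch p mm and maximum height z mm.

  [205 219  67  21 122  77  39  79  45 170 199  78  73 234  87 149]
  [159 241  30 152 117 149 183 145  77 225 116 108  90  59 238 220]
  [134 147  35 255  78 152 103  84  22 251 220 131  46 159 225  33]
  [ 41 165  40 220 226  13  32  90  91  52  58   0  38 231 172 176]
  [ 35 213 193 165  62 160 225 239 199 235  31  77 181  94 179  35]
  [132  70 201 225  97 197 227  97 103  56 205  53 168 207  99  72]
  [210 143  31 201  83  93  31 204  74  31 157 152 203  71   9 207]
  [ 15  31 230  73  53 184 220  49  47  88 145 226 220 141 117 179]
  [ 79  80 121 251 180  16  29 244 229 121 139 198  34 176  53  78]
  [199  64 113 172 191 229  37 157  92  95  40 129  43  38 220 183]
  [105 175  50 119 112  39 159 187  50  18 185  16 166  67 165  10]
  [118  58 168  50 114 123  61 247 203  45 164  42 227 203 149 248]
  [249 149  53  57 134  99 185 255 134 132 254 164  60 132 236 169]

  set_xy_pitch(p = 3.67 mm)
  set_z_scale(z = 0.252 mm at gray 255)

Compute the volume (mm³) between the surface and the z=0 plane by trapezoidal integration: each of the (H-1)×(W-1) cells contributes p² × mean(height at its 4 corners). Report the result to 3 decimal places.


305.980

height_mm = gray/255 × 0.252; cell vol = 3.67² × mean(4 corners)
unit = 3.67² × 0.252 / (4×255) = 0.00332761 mm³ per gray-sum
row 0: Σ corner-gray over 15 cells = 7613  → 25.3331
row 1: Σ corner-gray over 15 cells = 8222  → 27.3596
row 2: Σ corner-gray over 15 cells = 7056  → 23.4796
row 3: Σ corner-gray over 15 cells = 7649  → 25.4529
row 4: Σ corner-gray over 15 cells = 8790  → 29.2497
row 5: Σ corner-gray over 15 cells = 7597  → 25.2799
row 6: Σ corner-gray over 15 cells = 7225  → 24.0420
row 7: Σ corner-gray over 15 cells = 7741  → 25.7590
row 8: Σ corner-gray over 15 cells = 7521  → 25.0270
row 9: Σ corner-gray over 15 cells = 6753  → 22.4714
row 10: Σ corner-gray over 15 cells = 7205  → 23.9754
row 11: Σ corner-gray over 15 cells = 8580  → 28.5509
Σ rows: total corner-gray = 91952  → 305.9804 mm³


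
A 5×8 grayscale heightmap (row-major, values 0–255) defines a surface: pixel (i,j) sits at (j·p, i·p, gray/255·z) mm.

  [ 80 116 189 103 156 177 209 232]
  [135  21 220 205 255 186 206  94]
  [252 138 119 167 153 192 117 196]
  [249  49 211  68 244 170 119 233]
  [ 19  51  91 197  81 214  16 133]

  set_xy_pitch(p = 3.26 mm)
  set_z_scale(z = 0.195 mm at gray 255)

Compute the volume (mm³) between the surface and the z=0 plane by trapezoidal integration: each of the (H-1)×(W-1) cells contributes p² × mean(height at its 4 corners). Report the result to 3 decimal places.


35.235

height_mm = gray/255 × 0.195; cell vol = 3.26² × mean(4 corners)
unit = 3.26² × 0.195 / (4×255) = 0.00203175 mm³ per gray-sum
row 0: Σ corner-gray over 7 cells = 4627  → 9.4009
row 1: Σ corner-gray over 7 cells = 4635  → 9.4171
row 2: Σ corner-gray over 7 cells = 4424  → 8.9884
row 3: Σ corner-gray over 7 cells = 3656  → 7.4281
Σ rows: total corner-gray = 17342  → 35.2346 mm³


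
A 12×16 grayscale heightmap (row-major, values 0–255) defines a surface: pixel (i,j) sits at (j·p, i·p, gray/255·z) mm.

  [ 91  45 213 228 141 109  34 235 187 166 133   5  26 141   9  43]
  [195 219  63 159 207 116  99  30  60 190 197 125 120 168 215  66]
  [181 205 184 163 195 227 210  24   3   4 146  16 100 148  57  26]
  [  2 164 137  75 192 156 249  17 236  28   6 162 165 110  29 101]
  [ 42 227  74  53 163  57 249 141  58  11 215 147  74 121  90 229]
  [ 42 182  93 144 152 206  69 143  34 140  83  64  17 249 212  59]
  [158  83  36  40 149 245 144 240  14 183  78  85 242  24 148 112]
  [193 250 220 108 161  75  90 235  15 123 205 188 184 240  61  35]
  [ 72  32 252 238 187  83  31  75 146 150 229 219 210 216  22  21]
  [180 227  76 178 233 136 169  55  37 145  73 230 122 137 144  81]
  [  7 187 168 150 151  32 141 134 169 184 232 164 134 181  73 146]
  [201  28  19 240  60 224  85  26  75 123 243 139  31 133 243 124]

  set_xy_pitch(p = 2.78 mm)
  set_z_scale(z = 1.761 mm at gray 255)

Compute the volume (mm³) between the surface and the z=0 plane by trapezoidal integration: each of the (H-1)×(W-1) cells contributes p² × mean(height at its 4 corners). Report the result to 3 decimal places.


height_mm = gray/255 × 1.761; cell vol = 2.78² × mean(4 corners)
unit = 2.78² × 1.761 / (4×255) = 0.0133429 mm³ per gray-sum
row 0: Σ corner-gray over 15 cells = 7675  → 102.4064
row 1: Σ corner-gray over 15 cells = 7768  → 103.6473
row 2: Σ corner-gray over 15 cells = 7126  → 95.0812
row 3: Σ corner-gray over 15 cells = 7186  → 95.8818
row 4: Σ corner-gray over 15 cells = 7308  → 97.5096
row 5: Σ corner-gray over 15 cells = 7369  → 98.3235
row 6: Σ corner-gray over 15 cells = 8230  → 109.8117
row 7: Σ corner-gray over 15 cells = 8811  → 117.5639
row 8: Σ corner-gray over 15 cells = 8458  → 112.8539
row 9: Σ corner-gray over 15 cells = 8538  → 113.9213
row 10: Σ corner-gray over 15 cells = 8016  → 106.9563
Σ rows: total corner-gray = 86485  → 1153.9568 mm³

1153.957


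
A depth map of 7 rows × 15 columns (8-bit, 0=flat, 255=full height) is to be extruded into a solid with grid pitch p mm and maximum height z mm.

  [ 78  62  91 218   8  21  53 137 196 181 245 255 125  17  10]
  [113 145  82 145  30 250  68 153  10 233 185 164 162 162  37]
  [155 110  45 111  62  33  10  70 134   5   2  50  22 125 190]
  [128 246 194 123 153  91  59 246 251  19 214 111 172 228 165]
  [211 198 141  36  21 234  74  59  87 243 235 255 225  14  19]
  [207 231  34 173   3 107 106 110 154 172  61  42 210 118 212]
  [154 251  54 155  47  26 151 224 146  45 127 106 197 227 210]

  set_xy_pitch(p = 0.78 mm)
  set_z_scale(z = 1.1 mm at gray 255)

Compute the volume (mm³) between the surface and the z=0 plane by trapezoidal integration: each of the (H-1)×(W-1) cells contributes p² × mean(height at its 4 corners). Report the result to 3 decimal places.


27.641

height_mm = gray/255 × 1.1; cell vol = 0.78² × mean(4 corners)
unit = 0.78² × 1.1 / (4×255) = 0.000656118 mm³ per gray-sum
row 0: Σ corner-gray over 14 cells = 7034  → 4.6151
row 1: Σ corner-gray over 14 cells = 5631  → 3.6946
row 2: Σ corner-gray over 14 cells = 6410  → 4.2057
row 3: Σ corner-gray over 14 cells = 8381  → 5.4989
row 4: Σ corner-gray over 14 cells = 7335  → 4.8126
row 5: Σ corner-gray over 14 cells = 7337  → 4.8139
Σ rows: total corner-gray = 42128  → 27.6409 mm³


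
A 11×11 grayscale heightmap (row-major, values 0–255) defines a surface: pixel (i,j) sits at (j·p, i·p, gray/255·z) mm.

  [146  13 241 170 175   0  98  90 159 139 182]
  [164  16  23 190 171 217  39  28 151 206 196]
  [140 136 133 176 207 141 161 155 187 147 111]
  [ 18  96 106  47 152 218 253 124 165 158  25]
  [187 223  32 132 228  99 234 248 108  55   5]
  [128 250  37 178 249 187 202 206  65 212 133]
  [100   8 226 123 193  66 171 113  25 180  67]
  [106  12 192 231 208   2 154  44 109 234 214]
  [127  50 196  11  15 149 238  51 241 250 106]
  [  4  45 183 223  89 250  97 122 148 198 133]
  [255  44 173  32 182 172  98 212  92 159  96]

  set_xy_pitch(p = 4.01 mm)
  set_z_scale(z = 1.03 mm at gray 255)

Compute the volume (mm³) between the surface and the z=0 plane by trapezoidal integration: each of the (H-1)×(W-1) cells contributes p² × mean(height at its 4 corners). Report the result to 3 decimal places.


900.951

height_mm = gray/255 × 1.03; cell vol = 4.01² × mean(4 corners)
unit = 4.01² × 1.03 / (4×255) = 0.0162377 mm³ per gray-sum
row 0: Σ corner-gray over 10 cells = 4940  → 80.2145
row 1: Σ corner-gray over 10 cells = 5579  → 90.5904
row 2: Σ corner-gray over 10 cells = 5818  → 94.4712
row 3: Σ corner-gray over 10 cells = 5591  → 90.7852
row 4: Σ corner-gray over 10 cells = 6343  → 102.9960
row 5: Σ corner-gray over 10 cells = 5810  → 94.3413
row 6: Σ corner-gray over 10 cells = 5069  → 82.3091
row 7: Σ corner-gray over 10 cells = 5327  → 86.4985
row 8: Σ corner-gray over 10 cells = 5482  → 89.0153
row 9: Σ corner-gray over 10 cells = 5526  → 89.7298
Σ rows: total corner-gray = 55485  → 900.9514 mm³


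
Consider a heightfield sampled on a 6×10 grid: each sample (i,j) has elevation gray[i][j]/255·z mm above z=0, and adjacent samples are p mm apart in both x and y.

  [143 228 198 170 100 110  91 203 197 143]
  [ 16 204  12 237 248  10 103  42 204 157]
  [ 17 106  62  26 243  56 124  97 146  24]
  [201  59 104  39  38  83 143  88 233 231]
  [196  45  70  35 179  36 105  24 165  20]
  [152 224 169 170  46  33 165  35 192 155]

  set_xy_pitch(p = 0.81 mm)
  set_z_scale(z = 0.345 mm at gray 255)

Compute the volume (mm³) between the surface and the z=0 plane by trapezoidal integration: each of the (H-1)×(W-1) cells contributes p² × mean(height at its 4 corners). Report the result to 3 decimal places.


height_mm = gray/255 × 0.345; cell vol = 0.81² × mean(4 corners)
unit = 0.81² × 0.345 / (4×255) = 0.000221916 mm³ per gray-sum
row 0: Σ corner-gray over 9 cells = 5173  → 1.1480
row 1: Σ corner-gray over 9 cells = 4054  → 0.8996
row 2: Σ corner-gray over 9 cells = 3767  → 0.8360
row 3: Σ corner-gray over 9 cells = 3540  → 0.7856
row 4: Σ corner-gray over 9 cells = 3909  → 0.8675
Σ rows: total corner-gray = 20443  → 4.5366 mm³

4.537


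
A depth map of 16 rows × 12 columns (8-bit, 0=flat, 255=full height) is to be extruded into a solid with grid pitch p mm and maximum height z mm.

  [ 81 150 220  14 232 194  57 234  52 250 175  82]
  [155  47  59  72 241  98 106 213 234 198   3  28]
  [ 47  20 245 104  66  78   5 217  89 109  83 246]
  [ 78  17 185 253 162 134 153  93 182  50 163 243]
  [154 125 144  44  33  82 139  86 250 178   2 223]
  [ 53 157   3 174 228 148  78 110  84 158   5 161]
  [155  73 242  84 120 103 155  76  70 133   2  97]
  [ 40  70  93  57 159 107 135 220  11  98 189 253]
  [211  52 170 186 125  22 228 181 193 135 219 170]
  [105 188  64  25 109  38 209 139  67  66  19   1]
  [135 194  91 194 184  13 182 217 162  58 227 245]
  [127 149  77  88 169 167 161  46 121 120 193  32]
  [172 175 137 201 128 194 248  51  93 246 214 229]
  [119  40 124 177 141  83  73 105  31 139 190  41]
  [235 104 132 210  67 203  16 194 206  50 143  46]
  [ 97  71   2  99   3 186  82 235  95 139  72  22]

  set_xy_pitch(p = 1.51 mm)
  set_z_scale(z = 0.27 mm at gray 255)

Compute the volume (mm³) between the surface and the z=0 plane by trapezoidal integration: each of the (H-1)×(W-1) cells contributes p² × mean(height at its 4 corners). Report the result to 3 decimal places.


height_mm = gray/255 × 0.27; cell vol = 1.51² × mean(4 corners)
unit = 1.51² × 0.27 / (4×255) = 0.000603556 mm³ per gray-sum
row 0: Σ corner-gray over 11 cells = 6044  → 3.6479
row 1: Σ corner-gray over 11 cells = 5050  → 3.0480
row 2: Σ corner-gray over 11 cells = 5430  → 3.2773
row 3: Σ corner-gray over 11 cells = 5648  → 3.4089
row 4: Σ corner-gray over 11 cells = 5047  → 3.0461
row 5: Σ corner-gray over 11 cells = 4872  → 2.9405
row 6: Σ corner-gray over 11 cells = 4939  → 2.9810
row 7: Σ corner-gray over 11 cells = 5974  → 3.6056
row 8: Σ corner-gray over 11 cells = 5357  → 3.2332
row 9: Σ corner-gray over 11 cells = 5378  → 3.2459
row 10: Σ corner-gray over 11 cells = 6165  → 3.7209
row 11: Σ corner-gray over 11 cells = 6516  → 3.9328
row 12: Σ corner-gray over 11 cells = 6141  → 3.7064
row 13: Σ corner-gray over 11 cells = 5297  → 3.1970
row 14: Σ corner-gray over 11 cells = 5018  → 3.0286
Σ rows: total corner-gray = 82876  → 50.0203 mm³

50.020


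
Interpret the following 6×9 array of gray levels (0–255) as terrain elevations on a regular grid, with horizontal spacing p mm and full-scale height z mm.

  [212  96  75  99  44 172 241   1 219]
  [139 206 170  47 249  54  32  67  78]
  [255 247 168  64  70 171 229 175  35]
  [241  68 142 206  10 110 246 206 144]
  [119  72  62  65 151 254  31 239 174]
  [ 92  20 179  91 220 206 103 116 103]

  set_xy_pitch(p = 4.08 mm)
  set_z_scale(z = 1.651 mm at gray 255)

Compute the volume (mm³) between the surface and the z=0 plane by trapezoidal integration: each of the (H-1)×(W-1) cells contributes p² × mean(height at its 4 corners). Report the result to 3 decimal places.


height_mm = gray/255 × 1.651; cell vol = 4.08² × mean(4 corners)
unit = 4.08² × 1.651 / (4×255) = 0.0269443 mm³ per gray-sum
row 0: Σ corner-gray over 8 cells = 3754  → 101.1490
row 1: Σ corner-gray over 8 cells = 4405  → 118.6897
row 2: Σ corner-gray over 8 cells = 4899  → 132.0002
row 3: Σ corner-gray over 8 cells = 4402  → 118.6089
row 4: Σ corner-gray over 8 cells = 4106  → 110.6334
Σ rows: total corner-gray = 21566  → 581.0812 mm³

581.081


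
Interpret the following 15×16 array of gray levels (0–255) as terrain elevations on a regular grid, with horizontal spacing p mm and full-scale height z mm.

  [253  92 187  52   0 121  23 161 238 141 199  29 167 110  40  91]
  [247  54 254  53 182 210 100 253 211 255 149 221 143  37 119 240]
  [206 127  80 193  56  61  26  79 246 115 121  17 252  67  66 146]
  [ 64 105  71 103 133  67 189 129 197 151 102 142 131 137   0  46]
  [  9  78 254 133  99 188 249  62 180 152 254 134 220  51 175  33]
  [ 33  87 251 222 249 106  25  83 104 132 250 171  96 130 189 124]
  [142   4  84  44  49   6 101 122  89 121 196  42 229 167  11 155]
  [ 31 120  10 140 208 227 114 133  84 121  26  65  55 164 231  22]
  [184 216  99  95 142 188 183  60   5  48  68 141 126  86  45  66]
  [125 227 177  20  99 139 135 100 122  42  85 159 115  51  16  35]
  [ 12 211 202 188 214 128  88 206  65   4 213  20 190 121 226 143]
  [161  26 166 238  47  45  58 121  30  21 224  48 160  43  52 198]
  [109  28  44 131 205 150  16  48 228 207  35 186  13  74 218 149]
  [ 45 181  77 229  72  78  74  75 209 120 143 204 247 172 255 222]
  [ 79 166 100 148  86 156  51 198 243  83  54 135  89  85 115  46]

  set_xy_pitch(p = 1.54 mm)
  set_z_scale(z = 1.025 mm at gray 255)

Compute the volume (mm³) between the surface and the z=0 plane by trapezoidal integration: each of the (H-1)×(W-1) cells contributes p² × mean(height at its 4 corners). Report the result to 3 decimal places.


height_mm = gray/255 × 1.025; cell vol = 1.54² × mean(4 corners)
unit = 1.54² × 1.025 / (4×255) = 0.00238323 mm³ per gray-sum
row 0: Σ corner-gray over 15 cells = 8433  → 20.0977
row 1: Σ corner-gray over 15 cells = 8333  → 19.8594
row 2: Σ corner-gray over 15 cells = 6788  → 16.1773
row 3: Σ corner-gray over 15 cells = 7924  → 18.8847
row 4: Σ corner-gray over 15 cells = 8847  → 21.0844
row 5: Σ corner-gray over 15 cells = 7174  → 17.0973
row 6: Σ corner-gray over 15 cells = 6276  → 14.9571
row 7: Σ corner-gray over 15 cells = 6703  → 15.9748
row 8: Σ corner-gray over 15 cells = 6388  → 15.2240
row 9: Σ corner-gray over 15 cells = 7441  → 17.7336
row 10: Σ corner-gray over 15 cells = 7224  → 17.2164
row 11: Σ corner-gray over 15 cells = 6341  → 15.1120
row 12: Σ corner-gray over 15 cells = 7963  → 18.9776
row 13: Σ corner-gray over 15 cells = 8082  → 19.2612
Σ rows: total corner-gray = 103917  → 247.6576 mm³

247.658


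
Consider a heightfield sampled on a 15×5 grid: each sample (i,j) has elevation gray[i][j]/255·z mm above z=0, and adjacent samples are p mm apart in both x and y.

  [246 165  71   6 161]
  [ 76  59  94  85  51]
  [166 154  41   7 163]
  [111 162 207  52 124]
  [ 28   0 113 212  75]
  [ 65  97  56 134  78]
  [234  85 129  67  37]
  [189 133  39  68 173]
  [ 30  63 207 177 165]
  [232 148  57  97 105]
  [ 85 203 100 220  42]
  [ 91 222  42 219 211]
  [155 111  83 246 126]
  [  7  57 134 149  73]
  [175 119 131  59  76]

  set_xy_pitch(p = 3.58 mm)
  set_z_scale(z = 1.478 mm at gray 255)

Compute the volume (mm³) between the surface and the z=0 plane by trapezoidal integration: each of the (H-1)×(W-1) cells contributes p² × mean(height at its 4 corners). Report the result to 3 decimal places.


height_mm = gray/255 × 1.478; cell vol = 3.58² × mean(4 corners)
unit = 3.58² × 1.478 / (4×255) = 0.0185712 mm³ per gray-sum
row 0: Σ corner-gray over 4 cells = 1494  → 27.7454
row 1: Σ corner-gray over 4 cells = 1336  → 24.8111
row 2: Σ corner-gray over 4 cells = 1810  → 33.6139
row 3: Σ corner-gray over 4 cells = 1830  → 33.9853
row 4: Σ corner-gray over 4 cells = 1470  → 27.2997
row 5: Σ corner-gray over 4 cells = 1550  → 28.7854
row 6: Σ corner-gray over 4 cells = 1675  → 31.1068
row 7: Σ corner-gray over 4 cells = 1931  → 35.8610
row 8: Σ corner-gray over 4 cells = 2030  → 37.6996
row 9: Σ corner-gray over 4 cells = 2114  → 39.2595
row 10: Σ corner-gray over 4 cells = 2441  → 45.3323
row 11: Σ corner-gray over 4 cells = 2429  → 45.1095
row 12: Σ corner-gray over 4 cells = 1921  → 35.6753
row 13: Σ corner-gray over 4 cells = 1629  → 30.2525
Σ rows: total corner-gray = 25660  → 476.5374 mm³

476.537


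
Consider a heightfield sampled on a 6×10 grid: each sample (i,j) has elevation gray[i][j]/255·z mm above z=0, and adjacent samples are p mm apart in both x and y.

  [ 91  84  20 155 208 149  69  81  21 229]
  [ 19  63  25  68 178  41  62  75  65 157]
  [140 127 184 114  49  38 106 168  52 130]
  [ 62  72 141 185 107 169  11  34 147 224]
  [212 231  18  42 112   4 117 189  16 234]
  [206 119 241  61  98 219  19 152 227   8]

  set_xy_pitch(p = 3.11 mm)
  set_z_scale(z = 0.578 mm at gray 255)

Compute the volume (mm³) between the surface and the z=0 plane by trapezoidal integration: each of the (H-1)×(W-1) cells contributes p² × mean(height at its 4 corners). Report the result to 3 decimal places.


102.909

height_mm = gray/255 × 0.578; cell vol = 3.11² × mean(4 corners)
unit = 3.11² × 0.578 / (4×255) = 0.00548086 mm³ per gray-sum
row 0: Σ corner-gray over 9 cells = 3224  → 17.6703
row 1: Σ corner-gray over 9 cells = 3276  → 17.9553
row 2: Σ corner-gray over 9 cells = 3964  → 21.7261
row 3: Σ corner-gray over 9 cells = 3922  → 21.4959
row 4: Σ corner-gray over 9 cells = 4390  → 24.0610
Σ rows: total corner-gray = 18776  → 102.9086 mm³


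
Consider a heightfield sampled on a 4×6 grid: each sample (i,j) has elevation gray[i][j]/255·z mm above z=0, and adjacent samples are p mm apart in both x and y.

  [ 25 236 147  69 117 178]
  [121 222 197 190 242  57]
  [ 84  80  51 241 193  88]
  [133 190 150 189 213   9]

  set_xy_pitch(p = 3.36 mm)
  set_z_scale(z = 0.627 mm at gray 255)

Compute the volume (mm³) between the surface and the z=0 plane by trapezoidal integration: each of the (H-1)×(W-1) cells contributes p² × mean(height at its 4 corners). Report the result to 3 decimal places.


height_mm = gray/255 × 0.627; cell vol = 3.36² × mean(4 corners)
unit = 3.36² × 0.627 / (4×255) = 0.00693978 mm³ per gray-sum
row 0: Σ corner-gray over 5 cells = 3221  → 22.3530
row 1: Σ corner-gray over 5 cells = 3182  → 22.0824
row 2: Σ corner-gray over 5 cells = 2928  → 20.3197
Σ rows: total corner-gray = 9331  → 64.7551 mm³

64.755


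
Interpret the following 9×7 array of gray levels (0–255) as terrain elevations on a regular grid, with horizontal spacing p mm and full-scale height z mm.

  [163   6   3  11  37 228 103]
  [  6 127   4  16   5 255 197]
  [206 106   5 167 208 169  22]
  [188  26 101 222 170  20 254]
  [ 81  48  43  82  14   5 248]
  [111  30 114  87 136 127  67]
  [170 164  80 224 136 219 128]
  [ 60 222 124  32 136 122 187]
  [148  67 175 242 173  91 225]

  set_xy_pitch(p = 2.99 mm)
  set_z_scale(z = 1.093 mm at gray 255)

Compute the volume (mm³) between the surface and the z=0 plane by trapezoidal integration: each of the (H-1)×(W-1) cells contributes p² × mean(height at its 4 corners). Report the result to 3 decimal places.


height_mm = gray/255 × 1.093; cell vol = 2.99² × mean(4 corners)
unit = 2.99² × 1.093 / (4×255) = 0.00957993 mm³ per gray-sum
row 0: Σ corner-gray over 6 cells = 1853  → 17.7516
row 1: Σ corner-gray over 6 cells = 2555  → 24.4767
row 2: Σ corner-gray over 6 cells = 3058  → 29.2954
row 3: Σ corner-gray over 6 cells = 2233  → 21.3920
row 4: Σ corner-gray over 6 cells = 1879  → 18.0007
row 5: Σ corner-gray over 6 cells = 3110  → 29.7936
row 6: Σ corner-gray over 6 cells = 3463  → 33.1753
row 7: Σ corner-gray over 6 cells = 3388  → 32.4568
Σ rows: total corner-gray = 21539  → 206.3421 mm³

206.342


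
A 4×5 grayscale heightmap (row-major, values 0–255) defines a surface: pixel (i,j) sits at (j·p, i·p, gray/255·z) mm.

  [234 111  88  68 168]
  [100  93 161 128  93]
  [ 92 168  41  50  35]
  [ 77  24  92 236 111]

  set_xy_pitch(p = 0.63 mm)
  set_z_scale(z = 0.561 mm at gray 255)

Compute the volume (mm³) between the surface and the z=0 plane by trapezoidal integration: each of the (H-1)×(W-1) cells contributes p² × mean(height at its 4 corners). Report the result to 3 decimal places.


1.098

height_mm = gray/255 × 0.561; cell vol = 0.63² × mean(4 corners)
unit = 0.63² × 0.561 / (4×255) = 0.000218295 mm³ per gray-sum
row 0: Σ corner-gray over 4 cells = 1893  → 0.4132
row 1: Σ corner-gray over 4 cells = 1602  → 0.3497
row 2: Σ corner-gray over 4 cells = 1537  → 0.3355
Σ rows: total corner-gray = 5032  → 1.0985 mm³


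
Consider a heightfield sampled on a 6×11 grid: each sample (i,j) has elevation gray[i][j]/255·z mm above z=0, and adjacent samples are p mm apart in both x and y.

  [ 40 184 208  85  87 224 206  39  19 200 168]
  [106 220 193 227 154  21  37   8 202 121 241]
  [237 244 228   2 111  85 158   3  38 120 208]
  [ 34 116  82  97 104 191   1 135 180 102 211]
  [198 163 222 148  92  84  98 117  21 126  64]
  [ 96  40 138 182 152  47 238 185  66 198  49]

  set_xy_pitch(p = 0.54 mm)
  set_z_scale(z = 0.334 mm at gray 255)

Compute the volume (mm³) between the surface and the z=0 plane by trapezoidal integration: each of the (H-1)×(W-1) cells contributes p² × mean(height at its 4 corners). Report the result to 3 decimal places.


2.382

height_mm = gray/255 × 0.334; cell vol = 0.54² × mean(4 corners)
unit = 0.54² × 0.334 / (4×255) = 9.54847e-05 mm³ per gray-sum
row 0: Σ corner-gray over 10 cells = 5425  → 0.5180
row 1: Σ corner-gray over 10 cells = 5136  → 0.4904
row 2: Σ corner-gray over 10 cells = 4684  → 0.4473
row 3: Σ corner-gray over 10 cells = 4665  → 0.4454
row 4: Σ corner-gray over 10 cells = 5041  → 0.4813
Σ rows: total corner-gray = 24951  → 2.3824 mm³


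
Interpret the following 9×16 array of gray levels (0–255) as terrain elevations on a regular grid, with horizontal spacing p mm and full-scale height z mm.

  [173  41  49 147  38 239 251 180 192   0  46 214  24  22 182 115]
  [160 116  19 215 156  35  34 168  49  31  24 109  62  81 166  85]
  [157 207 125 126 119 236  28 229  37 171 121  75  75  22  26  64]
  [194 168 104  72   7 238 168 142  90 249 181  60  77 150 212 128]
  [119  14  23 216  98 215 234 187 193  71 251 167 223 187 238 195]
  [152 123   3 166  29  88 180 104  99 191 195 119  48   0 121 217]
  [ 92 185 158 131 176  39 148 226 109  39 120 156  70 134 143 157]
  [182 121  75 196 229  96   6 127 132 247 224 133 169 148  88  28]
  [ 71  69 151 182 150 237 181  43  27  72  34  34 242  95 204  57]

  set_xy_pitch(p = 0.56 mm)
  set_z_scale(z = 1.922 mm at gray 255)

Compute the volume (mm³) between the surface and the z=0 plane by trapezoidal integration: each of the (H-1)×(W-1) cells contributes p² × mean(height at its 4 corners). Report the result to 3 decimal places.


height_mm = gray/255 × 1.922; cell vol = 0.56² × mean(4 corners)
unit = 0.56² × 1.922 / (4×255) = 0.000590921 mm³ per gray-sum
row 0: Σ corner-gray over 15 cells = 6313  → 3.7305
row 1: Σ corner-gray over 15 cells = 6190  → 3.6578
row 2: Σ corner-gray over 15 cells = 7573  → 4.4750
row 3: Σ corner-gray over 15 cells = 9106  → 5.3809
row 4: Σ corner-gray over 15 cells = 8249  → 4.8745
row 5: Σ corner-gray over 15 cells = 7218  → 4.2653
row 6: Σ corner-gray over 15 cells = 8109  → 4.7918
row 7: Σ corner-gray over 15 cells = 7762  → 4.5867
Σ rows: total corner-gray = 60520  → 35.7625 mm³

35.763


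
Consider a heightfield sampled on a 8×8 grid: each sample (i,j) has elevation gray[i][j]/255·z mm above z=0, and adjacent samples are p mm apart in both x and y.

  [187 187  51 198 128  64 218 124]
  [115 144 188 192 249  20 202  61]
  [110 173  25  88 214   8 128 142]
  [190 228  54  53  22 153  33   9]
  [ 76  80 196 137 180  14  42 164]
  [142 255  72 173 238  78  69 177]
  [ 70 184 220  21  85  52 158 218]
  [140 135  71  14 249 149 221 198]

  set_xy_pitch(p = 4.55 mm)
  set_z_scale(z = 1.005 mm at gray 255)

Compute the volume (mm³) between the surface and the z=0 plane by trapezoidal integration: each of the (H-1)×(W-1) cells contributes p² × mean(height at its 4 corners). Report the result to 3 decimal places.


height_mm = gray/255 × 1.005; cell vol = 4.55² × mean(4 corners)
unit = 4.55² × 1.005 / (4×255) = 0.0203981 mm³ per gray-sum
row 0: Σ corner-gray over 7 cells = 4169  → 85.0395
row 1: Σ corner-gray over 7 cells = 3690  → 75.2688
row 2: Σ corner-gray over 7 cells = 2809  → 57.2981
row 3: Σ corner-gray over 7 cells = 2823  → 57.5837
row 4: Σ corner-gray over 7 cells = 3627  → 73.9837
row 5: Σ corner-gray over 7 cells = 3817  → 77.8594
row 6: Σ corner-gray over 7 cells = 3744  → 76.3703
Σ rows: total corner-gray = 24679  → 503.4035 mm³

503.404


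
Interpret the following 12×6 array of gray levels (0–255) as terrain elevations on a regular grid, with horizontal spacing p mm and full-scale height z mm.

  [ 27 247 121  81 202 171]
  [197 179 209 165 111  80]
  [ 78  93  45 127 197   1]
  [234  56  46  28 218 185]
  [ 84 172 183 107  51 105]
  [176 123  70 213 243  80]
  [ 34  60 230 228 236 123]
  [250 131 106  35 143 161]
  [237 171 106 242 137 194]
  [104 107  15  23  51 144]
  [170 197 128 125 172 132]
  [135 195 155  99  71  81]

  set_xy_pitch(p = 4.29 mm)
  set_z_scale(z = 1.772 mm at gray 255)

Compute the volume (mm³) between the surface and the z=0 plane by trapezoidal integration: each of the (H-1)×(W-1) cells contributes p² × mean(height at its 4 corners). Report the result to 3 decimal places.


height_mm = gray/255 × 1.772; cell vol = 4.29² × mean(4 corners)
unit = 4.29² × 1.772 / (4×255) = 0.0319726 mm³ per gray-sum
row 0: Σ corner-gray over 5 cells = 3105  → 99.2750
row 1: Σ corner-gray over 5 cells = 2608  → 83.3846
row 2: Σ corner-gray over 5 cells = 2118  → 67.7180
row 3: Σ corner-gray over 5 cells = 2330  → 74.4962
row 4: Σ corner-gray over 5 cells = 2769  → 88.5322
row 5: Σ corner-gray over 5 cells = 3219  → 102.9198
row 6: Σ corner-gray over 5 cells = 2906  → 92.9124
row 7: Σ corner-gray over 5 cells = 2984  → 95.4063
row 8: Σ corner-gray over 5 cells = 2383  → 76.1907
row 9: Σ corner-gray over 5 cells = 2186  → 69.8921
row 10: Σ corner-gray over 5 cells = 2802  → 89.5873
Σ rows: total corner-gray = 29410  → 940.3145 mm³

940.315


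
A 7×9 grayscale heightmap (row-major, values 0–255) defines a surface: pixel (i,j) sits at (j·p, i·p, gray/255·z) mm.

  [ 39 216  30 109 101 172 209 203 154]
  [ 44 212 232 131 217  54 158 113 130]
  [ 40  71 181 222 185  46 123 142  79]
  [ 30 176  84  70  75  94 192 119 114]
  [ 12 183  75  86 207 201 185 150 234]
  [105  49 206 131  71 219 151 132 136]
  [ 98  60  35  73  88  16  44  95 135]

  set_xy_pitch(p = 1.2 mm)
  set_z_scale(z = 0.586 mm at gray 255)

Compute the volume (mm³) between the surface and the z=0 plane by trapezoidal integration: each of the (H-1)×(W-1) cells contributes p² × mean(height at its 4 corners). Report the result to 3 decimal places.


height_mm = gray/255 × 0.586; cell vol = 1.2² × mean(4 corners)
unit = 1.2² × 0.586 / (4×255) = 0.000827294 mm³ per gray-sum
row 0: Σ corner-gray over 8 cells = 4681  → 3.8726
row 1: Σ corner-gray over 8 cells = 4467  → 3.6955
row 2: Σ corner-gray over 8 cells = 3823  → 3.1627
row 3: Σ corner-gray over 8 cells = 4184  → 3.4614
row 4: Σ corner-gray over 8 cells = 4579  → 3.7882
row 5: Σ corner-gray over 8 cells = 3214  → 2.6589
Σ rows: total corner-gray = 24948  → 20.6393 mm³

20.639


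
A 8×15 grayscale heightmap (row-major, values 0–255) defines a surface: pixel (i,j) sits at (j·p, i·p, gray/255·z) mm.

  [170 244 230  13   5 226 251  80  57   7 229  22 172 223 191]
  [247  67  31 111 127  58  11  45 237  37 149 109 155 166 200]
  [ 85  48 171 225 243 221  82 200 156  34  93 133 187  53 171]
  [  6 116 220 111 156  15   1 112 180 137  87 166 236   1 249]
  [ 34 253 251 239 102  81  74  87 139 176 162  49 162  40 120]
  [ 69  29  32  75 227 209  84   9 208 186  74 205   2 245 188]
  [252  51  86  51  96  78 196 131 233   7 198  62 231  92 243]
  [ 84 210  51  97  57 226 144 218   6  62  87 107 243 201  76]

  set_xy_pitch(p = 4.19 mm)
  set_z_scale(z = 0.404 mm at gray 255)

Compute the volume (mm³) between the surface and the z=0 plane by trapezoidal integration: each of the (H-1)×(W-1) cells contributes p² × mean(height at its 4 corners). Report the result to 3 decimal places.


344.766

height_mm = gray/255 × 0.404; cell vol = 4.19² × mean(4 corners)
unit = 4.19² × 0.404 / (4×255) = 0.00695359 mm³ per gray-sum
row 0: Σ corner-gray over 14 cells = 6932  → 48.2023
row 1: Σ corner-gray over 14 cells = 7001  → 48.6821
row 2: Σ corner-gray over 14 cells = 7279  → 50.6152
row 3: Σ corner-gray over 14 cells = 7115  → 49.4748
row 4: Σ corner-gray over 14 cells = 7211  → 50.1424
row 5: Σ corner-gray over 14 cells = 6946  → 48.2997
row 6: Σ corner-gray over 14 cells = 7097  → 49.3496
Σ rows: total corner-gray = 49581  → 344.7661 mm³


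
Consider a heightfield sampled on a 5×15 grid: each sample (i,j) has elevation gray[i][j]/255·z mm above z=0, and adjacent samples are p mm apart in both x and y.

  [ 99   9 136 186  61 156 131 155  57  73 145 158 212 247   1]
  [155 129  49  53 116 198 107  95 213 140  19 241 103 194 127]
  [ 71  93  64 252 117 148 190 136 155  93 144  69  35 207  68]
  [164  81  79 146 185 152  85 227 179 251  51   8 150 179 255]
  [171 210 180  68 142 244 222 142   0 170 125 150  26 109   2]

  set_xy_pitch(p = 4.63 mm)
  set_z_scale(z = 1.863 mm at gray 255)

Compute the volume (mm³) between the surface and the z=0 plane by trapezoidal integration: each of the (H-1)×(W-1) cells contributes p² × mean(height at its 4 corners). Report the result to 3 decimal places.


1155.548

height_mm = gray/255 × 1.863; cell vol = 4.63² × mean(4 corners)
unit = 4.63² × 1.863 / (4×255) = 0.0391539 mm³ per gray-sum
row 0: Σ corner-gray over 14 cells = 7148  → 279.8718
row 1: Σ corner-gray over 14 cells = 7141  → 279.5978
row 2: Σ corner-gray over 14 cells = 7510  → 294.0455
row 3: Σ corner-gray over 14 cells = 7714  → 302.0329
Σ rows: total corner-gray = 29513  → 1155.5481 mm³


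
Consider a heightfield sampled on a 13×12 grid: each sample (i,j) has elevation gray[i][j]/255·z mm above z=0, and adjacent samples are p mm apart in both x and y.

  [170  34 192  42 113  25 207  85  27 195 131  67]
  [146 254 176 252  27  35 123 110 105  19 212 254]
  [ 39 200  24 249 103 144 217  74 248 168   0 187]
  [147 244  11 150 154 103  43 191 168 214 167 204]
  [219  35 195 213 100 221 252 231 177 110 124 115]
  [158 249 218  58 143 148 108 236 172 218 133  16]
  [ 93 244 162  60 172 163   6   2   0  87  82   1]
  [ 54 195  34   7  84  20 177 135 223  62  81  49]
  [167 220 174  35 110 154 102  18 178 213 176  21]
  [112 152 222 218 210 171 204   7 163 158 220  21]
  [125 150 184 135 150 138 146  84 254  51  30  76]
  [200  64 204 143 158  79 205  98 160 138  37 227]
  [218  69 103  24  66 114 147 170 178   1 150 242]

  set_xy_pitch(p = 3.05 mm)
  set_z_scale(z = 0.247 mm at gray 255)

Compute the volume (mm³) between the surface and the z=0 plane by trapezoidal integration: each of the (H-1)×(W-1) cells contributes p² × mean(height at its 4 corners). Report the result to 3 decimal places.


160.041

height_mm = gray/255 × 0.247; cell vol = 3.05² × mean(4 corners)
unit = 3.05² × 0.247 / (4×255) = 0.00225266 mm³ per gray-sum
row 0: Σ corner-gray over 11 cells = 5365  → 12.0855
row 1: Σ corner-gray over 11 cells = 6106  → 13.7548
row 2: Σ corner-gray over 11 cells = 6321  → 14.2391
row 3: Σ corner-gray over 11 cells = 6891  → 15.5231
row 4: Σ corner-gray over 11 cells = 7190  → 16.1967
row 5: Σ corner-gray over 11 cells = 5590  → 12.5924
row 6: Σ corner-gray over 11 cells = 4189  → 9.4364
row 7: Σ corner-gray over 11 cells = 5087  → 11.4593
row 8: Σ corner-gray over 11 cells = 6531  → 14.7121
row 9: Σ corner-gray over 11 cells = 6428  → 14.4801
row 10: Σ corner-gray over 11 cells = 5844  → 13.1646
row 11: Σ corner-gray over 11 cells = 5503  → 12.3964
Σ rows: total corner-gray = 71045  → 160.0405 mm³
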